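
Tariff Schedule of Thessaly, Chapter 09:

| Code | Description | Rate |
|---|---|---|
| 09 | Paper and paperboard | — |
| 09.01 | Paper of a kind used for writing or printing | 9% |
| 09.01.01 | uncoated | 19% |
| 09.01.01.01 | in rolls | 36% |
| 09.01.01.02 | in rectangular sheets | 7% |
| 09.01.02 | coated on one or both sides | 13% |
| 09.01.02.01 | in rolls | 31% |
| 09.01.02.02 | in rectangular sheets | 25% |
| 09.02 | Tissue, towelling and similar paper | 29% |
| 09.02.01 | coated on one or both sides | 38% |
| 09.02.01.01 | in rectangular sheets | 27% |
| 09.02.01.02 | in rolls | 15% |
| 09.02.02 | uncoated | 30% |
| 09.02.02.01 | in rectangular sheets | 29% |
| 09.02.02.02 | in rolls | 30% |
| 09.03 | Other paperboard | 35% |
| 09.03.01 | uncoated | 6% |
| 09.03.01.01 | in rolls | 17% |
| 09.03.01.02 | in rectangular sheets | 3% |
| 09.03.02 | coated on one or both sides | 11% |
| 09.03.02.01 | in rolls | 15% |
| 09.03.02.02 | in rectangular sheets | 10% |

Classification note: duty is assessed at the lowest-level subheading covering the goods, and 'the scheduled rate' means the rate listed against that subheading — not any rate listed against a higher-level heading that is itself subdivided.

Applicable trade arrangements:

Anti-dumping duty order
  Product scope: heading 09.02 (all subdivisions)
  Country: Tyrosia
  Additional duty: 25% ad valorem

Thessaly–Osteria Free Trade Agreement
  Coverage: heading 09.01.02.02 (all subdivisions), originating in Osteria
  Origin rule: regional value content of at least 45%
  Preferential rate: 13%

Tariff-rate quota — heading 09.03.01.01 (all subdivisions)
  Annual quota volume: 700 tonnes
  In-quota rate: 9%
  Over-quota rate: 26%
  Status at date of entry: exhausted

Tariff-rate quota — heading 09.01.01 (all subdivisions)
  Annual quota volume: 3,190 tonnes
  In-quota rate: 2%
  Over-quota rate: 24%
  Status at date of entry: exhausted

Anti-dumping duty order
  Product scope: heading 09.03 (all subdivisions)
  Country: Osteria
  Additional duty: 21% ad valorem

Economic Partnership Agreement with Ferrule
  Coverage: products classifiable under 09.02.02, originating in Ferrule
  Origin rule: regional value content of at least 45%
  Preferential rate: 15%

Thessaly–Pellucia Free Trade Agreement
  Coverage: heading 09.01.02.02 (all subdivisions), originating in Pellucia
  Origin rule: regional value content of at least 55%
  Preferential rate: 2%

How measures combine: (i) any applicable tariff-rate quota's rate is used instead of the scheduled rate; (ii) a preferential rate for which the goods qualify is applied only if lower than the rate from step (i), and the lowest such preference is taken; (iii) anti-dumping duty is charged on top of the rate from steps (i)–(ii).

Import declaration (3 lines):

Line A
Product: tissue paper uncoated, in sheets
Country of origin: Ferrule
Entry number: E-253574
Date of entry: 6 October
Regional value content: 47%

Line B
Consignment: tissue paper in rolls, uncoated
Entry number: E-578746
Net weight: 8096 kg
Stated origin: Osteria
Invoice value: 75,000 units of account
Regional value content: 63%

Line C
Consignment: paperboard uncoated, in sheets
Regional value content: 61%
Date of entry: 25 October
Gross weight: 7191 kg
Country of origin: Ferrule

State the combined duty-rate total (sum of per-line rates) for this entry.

Line A: tissue paper → 09.02; uncoated → 09.02.02; in sheets → 09.02.02.01. Scheduled 29%. Ferrule agreement on 09.02.02: RVC ≥ 45% → 15% available; preferential 15%. → 15%.
Line B: tissue paper → 09.02; uncoated → 09.02.02; in rolls → 09.02.02.02. Scheduled 30%. Osteria agreement on 09.01.02.02: 09.02.02.02 not covered. → 30%.
Line C: paperboard → 09.03; uncoated → 09.03.01; in sheets → 09.03.01.02. Scheduled 3%. Ferrule agreement on 09.02.02: 09.03.01.02 not covered. → 3%.
Sum: 15% + 30% + 3% = 48%.

48%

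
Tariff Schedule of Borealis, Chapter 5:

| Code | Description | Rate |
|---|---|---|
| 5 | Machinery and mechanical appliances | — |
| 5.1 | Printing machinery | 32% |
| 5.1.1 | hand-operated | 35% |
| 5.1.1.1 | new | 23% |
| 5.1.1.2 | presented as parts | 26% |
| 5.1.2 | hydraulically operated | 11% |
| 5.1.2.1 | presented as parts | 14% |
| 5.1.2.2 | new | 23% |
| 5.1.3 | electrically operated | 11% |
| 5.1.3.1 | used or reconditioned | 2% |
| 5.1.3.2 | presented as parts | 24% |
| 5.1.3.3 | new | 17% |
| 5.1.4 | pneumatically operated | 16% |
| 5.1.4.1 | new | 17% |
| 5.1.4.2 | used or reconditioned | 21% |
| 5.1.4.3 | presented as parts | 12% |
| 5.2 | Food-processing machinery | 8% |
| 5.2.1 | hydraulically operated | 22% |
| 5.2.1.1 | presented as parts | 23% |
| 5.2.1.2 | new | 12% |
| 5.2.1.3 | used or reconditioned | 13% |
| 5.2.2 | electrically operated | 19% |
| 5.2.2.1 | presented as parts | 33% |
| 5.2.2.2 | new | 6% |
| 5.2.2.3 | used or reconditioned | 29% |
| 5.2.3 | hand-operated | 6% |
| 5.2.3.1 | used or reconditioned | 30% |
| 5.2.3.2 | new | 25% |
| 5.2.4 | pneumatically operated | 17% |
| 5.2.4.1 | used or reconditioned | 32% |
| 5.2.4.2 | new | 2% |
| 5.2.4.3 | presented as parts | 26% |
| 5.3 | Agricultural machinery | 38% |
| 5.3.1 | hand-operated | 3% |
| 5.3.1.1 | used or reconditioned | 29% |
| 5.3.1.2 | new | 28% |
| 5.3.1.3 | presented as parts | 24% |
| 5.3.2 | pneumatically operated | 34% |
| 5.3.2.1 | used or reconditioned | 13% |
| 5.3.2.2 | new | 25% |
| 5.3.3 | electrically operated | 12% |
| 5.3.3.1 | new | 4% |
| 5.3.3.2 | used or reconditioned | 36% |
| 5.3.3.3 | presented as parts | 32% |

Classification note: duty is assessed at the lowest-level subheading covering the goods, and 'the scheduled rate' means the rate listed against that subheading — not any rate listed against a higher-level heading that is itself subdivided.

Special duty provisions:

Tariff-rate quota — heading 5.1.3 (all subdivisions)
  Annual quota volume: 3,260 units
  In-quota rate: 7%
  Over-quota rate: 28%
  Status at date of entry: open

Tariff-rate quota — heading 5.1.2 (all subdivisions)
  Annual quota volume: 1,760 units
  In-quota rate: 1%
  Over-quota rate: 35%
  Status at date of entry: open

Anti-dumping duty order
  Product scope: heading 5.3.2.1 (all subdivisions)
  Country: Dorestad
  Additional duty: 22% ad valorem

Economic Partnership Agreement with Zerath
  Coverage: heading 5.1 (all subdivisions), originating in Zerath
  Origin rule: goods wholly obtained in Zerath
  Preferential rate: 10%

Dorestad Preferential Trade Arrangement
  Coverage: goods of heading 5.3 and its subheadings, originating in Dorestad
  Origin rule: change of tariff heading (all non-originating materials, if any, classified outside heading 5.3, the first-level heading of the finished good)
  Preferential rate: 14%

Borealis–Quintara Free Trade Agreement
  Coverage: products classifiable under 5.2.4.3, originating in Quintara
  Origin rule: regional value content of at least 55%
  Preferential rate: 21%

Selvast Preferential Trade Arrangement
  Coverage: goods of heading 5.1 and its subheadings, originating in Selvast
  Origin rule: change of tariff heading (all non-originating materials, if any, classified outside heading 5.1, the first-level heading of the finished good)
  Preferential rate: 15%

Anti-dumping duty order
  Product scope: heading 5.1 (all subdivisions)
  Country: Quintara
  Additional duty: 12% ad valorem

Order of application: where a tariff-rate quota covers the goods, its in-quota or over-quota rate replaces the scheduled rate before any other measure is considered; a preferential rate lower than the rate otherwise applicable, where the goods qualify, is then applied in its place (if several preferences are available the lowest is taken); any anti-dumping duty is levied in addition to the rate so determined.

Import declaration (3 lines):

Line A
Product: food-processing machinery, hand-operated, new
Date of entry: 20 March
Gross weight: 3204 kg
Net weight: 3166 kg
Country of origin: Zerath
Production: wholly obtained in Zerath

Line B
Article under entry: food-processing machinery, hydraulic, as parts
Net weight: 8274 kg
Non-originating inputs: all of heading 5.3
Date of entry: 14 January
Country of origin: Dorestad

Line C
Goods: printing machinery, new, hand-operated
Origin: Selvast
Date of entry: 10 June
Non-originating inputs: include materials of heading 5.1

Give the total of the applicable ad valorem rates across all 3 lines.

71%

Line A: food-processing → 5.2; hand-operated → 5.2.3; new → 5.2.3.2. Scheduled 25%. Zerath agreement on 5.1: 5.2.3.2 not covered. → 25%.
Line B: food-processing → 5.2; hydraulic → 5.2.1; as parts → 5.2.1.1. Scheduled 23%. Dorestad agreement on 5.3: 5.2.1.1 not covered. → 23%.
Line C: printing → 5.1; hand-operated → 5.1.1; new → 5.1.1.1. Scheduled 23%. Selvast agreement on 5.1: CTH not met. → 23%.
Sum: 25% + 23% + 23% = 71%.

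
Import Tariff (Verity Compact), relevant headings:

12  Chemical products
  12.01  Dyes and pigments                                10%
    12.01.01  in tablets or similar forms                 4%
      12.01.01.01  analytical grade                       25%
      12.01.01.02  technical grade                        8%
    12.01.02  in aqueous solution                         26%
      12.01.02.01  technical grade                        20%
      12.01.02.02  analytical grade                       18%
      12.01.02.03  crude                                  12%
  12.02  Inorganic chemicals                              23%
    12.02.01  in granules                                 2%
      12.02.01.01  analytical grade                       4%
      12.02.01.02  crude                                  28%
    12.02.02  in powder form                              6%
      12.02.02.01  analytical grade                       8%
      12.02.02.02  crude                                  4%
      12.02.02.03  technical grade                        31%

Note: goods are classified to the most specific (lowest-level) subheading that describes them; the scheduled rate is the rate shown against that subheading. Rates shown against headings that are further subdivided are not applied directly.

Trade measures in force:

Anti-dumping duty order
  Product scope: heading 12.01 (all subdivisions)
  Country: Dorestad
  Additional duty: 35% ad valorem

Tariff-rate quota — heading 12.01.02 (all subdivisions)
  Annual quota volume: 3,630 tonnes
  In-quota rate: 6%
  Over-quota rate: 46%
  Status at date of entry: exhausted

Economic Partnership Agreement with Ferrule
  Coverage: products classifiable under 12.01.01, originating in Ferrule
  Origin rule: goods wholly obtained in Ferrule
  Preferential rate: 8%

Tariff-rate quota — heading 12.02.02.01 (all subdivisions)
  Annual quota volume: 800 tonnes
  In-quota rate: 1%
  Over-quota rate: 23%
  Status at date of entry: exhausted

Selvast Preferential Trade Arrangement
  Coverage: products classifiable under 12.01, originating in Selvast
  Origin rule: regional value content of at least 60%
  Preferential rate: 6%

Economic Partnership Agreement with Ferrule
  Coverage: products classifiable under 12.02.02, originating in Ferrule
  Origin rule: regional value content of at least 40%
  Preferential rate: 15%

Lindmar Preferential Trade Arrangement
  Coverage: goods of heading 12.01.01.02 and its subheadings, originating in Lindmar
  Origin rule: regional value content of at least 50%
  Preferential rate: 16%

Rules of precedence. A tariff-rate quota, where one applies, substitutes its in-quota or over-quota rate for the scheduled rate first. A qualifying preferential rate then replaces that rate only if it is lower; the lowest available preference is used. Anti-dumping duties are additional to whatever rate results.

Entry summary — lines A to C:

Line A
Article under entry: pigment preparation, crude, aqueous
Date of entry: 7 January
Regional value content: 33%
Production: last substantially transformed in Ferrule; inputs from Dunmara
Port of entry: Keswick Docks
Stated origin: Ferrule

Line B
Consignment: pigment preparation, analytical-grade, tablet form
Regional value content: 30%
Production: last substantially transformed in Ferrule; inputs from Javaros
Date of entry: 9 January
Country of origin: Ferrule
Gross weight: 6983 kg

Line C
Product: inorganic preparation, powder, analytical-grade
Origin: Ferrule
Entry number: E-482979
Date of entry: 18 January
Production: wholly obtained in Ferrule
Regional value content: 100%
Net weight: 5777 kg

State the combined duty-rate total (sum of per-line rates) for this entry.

Line A: pigment → 12.01; aqueous → 12.01.02; crude → 12.01.02.03. Scheduled 12%. quota on 12.01.02 exhausted → over-quota 46%; Ferrule agreement on 12.01.01: 12.01.02.03 not covered; Ferrule agreement on 12.02.02: 12.01.02.03 not covered. → 46%.
Line B: pigment → 12.01; tablet form → 12.01.01; analytical-grade → 12.01.01.01. Scheduled 25%. Ferrule agreement on 12.01.01: not wholly obtained; Ferrule agreement on 12.02.02: 12.01.01.01 not covered. → 25%.
Line C: inorganic → 12.02; powder → 12.02.02; analytical-grade → 12.02.02.01. Scheduled 8%. quota on 12.02.02.01 exhausted → over-quota 23%; Ferrule agreement on 12.01.01: 12.02.02.01 not covered; Ferrule agreement on 12.02.02: RVC ≥ 40% → 15% available; preferential 15%. → 15%.
Sum: 46% + 25% + 15% = 86%.

86%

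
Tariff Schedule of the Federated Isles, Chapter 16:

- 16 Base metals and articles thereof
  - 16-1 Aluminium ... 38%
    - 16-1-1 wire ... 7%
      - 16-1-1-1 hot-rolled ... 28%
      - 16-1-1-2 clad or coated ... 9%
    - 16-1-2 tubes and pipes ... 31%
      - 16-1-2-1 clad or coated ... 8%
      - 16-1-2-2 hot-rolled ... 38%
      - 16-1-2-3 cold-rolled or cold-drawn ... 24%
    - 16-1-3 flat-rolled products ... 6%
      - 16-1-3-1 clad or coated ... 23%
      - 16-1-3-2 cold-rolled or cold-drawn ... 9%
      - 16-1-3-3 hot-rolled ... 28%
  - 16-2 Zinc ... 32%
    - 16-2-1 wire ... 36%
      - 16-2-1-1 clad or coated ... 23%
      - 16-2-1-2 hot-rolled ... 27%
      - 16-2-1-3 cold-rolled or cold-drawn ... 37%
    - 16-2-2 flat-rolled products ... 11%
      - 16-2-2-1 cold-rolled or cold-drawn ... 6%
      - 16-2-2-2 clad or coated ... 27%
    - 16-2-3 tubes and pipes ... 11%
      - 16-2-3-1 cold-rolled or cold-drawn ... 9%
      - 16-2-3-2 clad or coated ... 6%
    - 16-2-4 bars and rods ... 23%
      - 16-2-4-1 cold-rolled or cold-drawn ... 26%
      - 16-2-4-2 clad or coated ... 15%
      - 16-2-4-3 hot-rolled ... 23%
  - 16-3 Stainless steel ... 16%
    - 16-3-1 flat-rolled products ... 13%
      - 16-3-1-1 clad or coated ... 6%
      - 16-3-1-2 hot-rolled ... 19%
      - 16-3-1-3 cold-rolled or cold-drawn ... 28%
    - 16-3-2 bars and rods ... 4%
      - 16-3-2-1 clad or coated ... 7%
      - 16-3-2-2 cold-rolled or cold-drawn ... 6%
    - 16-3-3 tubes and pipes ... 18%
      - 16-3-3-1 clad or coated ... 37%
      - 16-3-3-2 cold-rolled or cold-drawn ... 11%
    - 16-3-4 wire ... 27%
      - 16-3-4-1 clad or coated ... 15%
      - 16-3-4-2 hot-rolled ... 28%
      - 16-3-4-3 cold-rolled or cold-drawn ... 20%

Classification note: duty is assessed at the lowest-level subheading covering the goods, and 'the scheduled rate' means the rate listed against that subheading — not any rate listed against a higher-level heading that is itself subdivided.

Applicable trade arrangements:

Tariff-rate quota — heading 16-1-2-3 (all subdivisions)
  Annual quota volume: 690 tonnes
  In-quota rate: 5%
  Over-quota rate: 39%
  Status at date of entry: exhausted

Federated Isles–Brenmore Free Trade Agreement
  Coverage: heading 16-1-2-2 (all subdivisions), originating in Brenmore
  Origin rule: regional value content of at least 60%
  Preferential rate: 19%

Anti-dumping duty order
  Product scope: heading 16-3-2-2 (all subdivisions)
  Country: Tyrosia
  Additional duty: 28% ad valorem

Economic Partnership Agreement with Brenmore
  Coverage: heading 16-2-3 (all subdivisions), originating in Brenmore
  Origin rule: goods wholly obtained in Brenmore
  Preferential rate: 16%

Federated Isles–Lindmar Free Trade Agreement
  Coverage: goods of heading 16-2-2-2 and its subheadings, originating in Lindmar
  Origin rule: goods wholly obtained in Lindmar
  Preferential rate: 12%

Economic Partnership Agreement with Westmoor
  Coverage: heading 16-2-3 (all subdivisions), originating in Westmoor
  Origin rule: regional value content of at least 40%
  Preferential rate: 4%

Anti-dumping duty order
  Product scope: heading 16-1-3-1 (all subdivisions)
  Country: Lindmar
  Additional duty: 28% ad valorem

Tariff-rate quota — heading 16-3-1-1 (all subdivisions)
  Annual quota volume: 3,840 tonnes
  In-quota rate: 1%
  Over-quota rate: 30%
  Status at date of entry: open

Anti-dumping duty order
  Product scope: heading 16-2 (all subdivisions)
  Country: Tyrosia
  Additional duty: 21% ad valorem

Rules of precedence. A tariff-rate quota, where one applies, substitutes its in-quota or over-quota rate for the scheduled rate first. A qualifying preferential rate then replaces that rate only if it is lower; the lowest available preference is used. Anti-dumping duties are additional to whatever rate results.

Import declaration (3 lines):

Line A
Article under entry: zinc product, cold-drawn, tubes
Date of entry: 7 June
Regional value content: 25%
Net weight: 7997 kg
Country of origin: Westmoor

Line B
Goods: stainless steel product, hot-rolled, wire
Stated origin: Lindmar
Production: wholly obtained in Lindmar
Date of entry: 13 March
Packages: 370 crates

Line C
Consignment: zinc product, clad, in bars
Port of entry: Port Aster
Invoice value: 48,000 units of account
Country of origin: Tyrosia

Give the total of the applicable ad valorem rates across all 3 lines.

Line A: zinc → 16-2; tubes → 16-2-3; cold-drawn → 16-2-3-1. Scheduled 9%. Westmoor agreement on 16-2-3: RVC < 40%. → 9%.
Line B: stainless steel → 16-3; wire → 16-3-4; hot-rolled → 16-3-4-2. Scheduled 28%. Lindmar agreement on 16-2-2-2: 16-3-4-2 not covered. → 28%.
Line C: zinc → 16-2; in bars → 16-2-4; clad → 16-2-4-2. Scheduled 15%. anti-dumping (Tyrosia, 16-2): +21%; total 15% + 21% = 36%. → 36%.
Sum: 9% + 28% + 36% = 73%.

73%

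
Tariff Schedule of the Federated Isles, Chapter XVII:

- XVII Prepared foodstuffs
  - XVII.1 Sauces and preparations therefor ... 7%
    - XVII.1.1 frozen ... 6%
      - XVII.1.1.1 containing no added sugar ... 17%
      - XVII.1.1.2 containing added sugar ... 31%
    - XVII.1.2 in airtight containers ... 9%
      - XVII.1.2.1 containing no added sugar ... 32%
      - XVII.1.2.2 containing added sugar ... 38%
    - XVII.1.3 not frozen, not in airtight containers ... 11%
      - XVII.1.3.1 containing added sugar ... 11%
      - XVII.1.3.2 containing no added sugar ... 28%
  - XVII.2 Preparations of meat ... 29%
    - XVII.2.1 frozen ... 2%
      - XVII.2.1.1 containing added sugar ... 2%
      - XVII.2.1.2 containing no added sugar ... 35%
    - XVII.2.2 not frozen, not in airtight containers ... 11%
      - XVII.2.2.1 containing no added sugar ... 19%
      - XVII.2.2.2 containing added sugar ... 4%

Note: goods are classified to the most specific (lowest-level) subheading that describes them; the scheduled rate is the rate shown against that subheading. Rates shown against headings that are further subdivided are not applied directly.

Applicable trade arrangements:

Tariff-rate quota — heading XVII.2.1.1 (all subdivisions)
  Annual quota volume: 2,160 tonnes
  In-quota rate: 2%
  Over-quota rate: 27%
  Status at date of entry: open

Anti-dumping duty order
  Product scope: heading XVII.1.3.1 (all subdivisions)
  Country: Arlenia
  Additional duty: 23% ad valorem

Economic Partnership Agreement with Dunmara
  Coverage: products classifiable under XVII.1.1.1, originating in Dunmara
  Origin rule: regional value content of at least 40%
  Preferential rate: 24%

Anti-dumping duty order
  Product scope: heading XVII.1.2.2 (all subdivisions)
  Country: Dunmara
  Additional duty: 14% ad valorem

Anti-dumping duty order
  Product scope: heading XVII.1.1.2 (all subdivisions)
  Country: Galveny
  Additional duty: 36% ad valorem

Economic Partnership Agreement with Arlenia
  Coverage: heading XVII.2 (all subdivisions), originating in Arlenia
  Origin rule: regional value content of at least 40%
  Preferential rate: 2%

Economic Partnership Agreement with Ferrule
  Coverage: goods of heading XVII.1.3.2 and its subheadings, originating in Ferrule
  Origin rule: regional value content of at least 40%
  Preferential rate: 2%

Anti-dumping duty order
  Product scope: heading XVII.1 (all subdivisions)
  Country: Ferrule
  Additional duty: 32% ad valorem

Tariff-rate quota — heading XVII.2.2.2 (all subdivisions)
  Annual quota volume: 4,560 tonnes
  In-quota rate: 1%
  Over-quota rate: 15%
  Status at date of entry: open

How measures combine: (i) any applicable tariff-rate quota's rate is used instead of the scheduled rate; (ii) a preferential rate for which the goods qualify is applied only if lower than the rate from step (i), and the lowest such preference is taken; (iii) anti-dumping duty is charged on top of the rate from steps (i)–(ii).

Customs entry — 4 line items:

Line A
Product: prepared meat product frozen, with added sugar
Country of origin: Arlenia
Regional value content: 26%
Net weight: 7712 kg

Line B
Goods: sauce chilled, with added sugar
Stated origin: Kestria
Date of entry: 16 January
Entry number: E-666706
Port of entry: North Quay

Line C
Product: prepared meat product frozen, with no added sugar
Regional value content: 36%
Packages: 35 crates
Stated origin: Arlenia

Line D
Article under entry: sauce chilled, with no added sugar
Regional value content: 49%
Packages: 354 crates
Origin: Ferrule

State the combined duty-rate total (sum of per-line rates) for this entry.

Line A: prepared meat product → XVII.2; frozen → XVII.2.1; with added sugar → XVII.2.1.1. Scheduled 2%. quota on XVII.2.1.1 open → in-quota 2%; Arlenia agreement on XVII.2: RVC < 40%. → 2%.
Line B: sauce → XVII.1; chilled → XVII.1.3; with added sugar → XVII.1.3.1. Scheduled 11%. No special measure applies. → 11%.
Line C: prepared meat product → XVII.2; frozen → XVII.2.1; with no added sugar → XVII.2.1.2. Scheduled 35%. Arlenia agreement on XVII.2: RVC < 40%. → 35%.
Line D: sauce → XVII.1; chilled → XVII.1.3; with no added sugar → XVII.1.3.2. Scheduled 28%. Ferrule agreement on XVII.1.3.2: RVC ≥ 40% → 2% available; preferential 2%; anti-dumping (Ferrule, XVII.1): +32%; total 2% + 32% = 34%. → 34%.
Sum: 2% + 11% + 35% + 34% = 82%.

82%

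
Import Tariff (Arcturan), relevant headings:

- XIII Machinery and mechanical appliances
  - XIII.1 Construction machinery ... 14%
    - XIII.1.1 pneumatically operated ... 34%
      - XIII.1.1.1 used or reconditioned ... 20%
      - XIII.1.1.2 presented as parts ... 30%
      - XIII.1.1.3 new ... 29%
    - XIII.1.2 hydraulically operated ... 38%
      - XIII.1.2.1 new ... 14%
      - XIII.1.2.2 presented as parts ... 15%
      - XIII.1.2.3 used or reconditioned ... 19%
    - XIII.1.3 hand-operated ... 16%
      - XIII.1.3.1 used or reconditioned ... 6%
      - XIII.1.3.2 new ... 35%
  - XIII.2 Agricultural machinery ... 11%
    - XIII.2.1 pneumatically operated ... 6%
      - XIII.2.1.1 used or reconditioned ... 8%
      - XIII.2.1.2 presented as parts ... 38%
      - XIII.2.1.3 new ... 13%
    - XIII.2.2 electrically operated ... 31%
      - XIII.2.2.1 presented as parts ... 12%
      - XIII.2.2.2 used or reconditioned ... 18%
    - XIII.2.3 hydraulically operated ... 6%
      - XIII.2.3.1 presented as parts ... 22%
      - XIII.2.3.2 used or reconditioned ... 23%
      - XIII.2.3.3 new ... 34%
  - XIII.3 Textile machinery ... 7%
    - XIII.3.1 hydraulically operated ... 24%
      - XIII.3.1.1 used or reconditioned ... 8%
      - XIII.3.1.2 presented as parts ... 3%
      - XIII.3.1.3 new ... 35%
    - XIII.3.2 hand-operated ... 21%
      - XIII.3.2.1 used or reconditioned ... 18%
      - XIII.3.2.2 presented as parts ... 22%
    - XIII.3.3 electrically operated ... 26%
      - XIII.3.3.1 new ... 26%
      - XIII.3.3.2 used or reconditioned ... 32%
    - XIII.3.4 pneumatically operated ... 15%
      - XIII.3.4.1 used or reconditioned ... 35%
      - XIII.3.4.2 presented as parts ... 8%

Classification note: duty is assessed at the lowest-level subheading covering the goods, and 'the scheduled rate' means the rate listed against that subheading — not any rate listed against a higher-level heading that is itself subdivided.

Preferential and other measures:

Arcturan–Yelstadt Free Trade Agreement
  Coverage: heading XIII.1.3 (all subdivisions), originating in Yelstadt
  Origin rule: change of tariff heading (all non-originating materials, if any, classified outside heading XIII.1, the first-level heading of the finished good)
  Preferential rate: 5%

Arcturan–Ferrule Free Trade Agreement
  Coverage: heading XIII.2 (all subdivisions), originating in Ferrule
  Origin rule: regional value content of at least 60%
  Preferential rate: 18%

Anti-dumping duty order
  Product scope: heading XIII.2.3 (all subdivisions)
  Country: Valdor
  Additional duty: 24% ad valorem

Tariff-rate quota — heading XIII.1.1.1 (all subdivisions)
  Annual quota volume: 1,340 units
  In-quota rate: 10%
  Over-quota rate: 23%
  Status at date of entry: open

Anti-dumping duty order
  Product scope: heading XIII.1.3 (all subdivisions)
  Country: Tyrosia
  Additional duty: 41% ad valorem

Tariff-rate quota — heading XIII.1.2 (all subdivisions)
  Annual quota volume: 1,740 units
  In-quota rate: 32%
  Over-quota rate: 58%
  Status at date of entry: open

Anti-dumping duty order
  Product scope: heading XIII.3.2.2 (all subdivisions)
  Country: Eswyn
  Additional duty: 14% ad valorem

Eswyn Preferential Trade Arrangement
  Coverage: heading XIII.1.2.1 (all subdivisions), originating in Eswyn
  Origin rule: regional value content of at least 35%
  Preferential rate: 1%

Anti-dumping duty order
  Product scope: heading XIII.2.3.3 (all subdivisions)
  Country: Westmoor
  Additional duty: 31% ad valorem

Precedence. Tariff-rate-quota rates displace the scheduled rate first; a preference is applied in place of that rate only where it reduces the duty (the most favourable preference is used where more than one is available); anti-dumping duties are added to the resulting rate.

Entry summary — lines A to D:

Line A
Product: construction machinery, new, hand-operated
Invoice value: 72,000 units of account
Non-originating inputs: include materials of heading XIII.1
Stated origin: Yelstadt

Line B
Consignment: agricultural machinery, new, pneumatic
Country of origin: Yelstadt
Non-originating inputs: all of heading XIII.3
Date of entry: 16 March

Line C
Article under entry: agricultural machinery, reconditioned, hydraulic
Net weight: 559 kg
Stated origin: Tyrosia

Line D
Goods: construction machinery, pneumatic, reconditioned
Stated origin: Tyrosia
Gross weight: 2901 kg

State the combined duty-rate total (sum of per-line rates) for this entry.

81%

Line A: construction → XIII.1; hand-operated → XIII.1.3; new → XIII.1.3.2. Scheduled 35%. Yelstadt agreement on XIII.1.3: CTH not met. → 35%.
Line B: agricultural → XIII.2; pneumatic → XIII.2.1; new → XIII.2.1.3. Scheduled 13%. Yelstadt agreement on XIII.1.3: XIII.2.1.3 not covered. → 13%.
Line C: agricultural → XIII.2; hydraulic → XIII.2.3; reconditioned → XIII.2.3.2. Scheduled 23%. No special measure applies. → 23%.
Line D: construction → XIII.1; pneumatic → XIII.1.1; reconditioned → XIII.1.1.1. Scheduled 20%. quota on XIII.1.1.1 open → in-quota 10%. → 10%.
Sum: 35% + 13% + 23% + 10% = 81%.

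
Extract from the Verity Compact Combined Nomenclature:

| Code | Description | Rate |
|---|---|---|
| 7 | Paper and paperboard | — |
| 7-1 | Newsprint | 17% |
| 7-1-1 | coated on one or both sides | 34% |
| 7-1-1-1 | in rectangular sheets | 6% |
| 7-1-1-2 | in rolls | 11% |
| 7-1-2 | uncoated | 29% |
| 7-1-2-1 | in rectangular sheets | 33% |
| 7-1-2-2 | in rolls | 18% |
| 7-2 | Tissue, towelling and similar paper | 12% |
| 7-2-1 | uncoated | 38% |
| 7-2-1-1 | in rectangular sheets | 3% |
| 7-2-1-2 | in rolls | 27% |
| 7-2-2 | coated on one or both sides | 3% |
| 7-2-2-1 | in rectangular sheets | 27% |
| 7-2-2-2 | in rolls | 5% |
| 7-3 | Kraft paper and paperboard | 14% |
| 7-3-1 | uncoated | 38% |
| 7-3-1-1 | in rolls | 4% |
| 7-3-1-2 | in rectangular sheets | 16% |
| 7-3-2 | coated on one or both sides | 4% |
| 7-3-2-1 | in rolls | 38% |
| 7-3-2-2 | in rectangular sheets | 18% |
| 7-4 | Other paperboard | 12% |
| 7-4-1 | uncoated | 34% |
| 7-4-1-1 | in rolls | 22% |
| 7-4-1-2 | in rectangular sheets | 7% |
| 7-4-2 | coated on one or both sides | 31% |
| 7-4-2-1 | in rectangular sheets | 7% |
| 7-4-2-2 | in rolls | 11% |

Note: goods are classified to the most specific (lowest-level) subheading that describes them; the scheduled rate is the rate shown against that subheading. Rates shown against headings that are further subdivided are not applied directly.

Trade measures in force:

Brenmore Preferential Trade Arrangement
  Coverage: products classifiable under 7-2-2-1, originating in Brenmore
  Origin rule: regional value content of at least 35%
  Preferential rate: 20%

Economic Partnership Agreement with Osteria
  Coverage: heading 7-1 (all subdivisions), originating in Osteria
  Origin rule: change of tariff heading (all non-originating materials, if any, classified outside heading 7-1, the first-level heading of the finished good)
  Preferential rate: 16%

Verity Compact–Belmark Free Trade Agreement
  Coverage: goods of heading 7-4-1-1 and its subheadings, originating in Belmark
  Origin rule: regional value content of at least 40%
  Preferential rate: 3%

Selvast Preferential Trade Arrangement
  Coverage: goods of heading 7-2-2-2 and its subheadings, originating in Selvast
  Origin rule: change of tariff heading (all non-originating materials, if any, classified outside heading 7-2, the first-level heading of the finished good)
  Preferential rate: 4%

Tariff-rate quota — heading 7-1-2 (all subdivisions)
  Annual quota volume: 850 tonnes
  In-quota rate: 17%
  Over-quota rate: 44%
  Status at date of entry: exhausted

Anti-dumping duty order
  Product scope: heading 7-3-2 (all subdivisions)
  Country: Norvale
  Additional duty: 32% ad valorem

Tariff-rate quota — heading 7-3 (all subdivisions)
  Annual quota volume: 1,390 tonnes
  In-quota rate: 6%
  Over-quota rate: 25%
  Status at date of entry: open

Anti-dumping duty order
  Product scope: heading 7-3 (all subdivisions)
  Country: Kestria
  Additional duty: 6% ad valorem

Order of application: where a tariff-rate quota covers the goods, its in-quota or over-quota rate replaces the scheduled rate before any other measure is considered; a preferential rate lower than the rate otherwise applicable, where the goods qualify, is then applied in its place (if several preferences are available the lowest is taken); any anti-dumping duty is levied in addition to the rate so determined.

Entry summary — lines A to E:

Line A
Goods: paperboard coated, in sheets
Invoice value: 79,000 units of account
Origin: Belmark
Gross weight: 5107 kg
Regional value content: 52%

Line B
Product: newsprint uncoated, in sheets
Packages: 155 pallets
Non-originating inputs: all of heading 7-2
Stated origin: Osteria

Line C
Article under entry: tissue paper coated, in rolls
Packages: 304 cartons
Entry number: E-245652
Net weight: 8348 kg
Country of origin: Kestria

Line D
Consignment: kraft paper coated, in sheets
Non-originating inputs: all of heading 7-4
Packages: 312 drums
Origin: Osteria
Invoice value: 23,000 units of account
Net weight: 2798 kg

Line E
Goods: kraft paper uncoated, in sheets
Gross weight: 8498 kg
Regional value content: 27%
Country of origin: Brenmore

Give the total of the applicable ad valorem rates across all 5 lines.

Line A: paperboard → 7-4; coated → 7-4-2; in sheets → 7-4-2-1. Scheduled 7%. Belmark agreement on 7-4-1-1: 7-4-2-1 not covered. → 7%.
Line B: newsprint → 7-1; uncoated → 7-1-2; in sheets → 7-1-2-1. Scheduled 33%. quota on 7-1-2 exhausted → over-quota 44%; Osteria agreement on 7-1: CTH met → 16% available; preferential 16%. → 16%.
Line C: tissue paper → 7-2; coated → 7-2-2; in rolls → 7-2-2-2. Scheduled 5%. No special measure applies. → 5%.
Line D: kraft paper → 7-3; coated → 7-3-2; in sheets → 7-3-2-2. Scheduled 18%. quota on 7-3 open → in-quota 6%; Osteria agreement on 7-1: 7-3-2-2 not covered. → 6%.
Line E: kraft paper → 7-3; uncoated → 7-3-1; in sheets → 7-3-1-2. Scheduled 16%. quota on 7-3 open → in-quota 6%; Brenmore agreement on 7-2-2-1: 7-3-1-2 not covered. → 6%.
Sum: 7% + 16% + 5% + 6% + 6% = 40%.

40%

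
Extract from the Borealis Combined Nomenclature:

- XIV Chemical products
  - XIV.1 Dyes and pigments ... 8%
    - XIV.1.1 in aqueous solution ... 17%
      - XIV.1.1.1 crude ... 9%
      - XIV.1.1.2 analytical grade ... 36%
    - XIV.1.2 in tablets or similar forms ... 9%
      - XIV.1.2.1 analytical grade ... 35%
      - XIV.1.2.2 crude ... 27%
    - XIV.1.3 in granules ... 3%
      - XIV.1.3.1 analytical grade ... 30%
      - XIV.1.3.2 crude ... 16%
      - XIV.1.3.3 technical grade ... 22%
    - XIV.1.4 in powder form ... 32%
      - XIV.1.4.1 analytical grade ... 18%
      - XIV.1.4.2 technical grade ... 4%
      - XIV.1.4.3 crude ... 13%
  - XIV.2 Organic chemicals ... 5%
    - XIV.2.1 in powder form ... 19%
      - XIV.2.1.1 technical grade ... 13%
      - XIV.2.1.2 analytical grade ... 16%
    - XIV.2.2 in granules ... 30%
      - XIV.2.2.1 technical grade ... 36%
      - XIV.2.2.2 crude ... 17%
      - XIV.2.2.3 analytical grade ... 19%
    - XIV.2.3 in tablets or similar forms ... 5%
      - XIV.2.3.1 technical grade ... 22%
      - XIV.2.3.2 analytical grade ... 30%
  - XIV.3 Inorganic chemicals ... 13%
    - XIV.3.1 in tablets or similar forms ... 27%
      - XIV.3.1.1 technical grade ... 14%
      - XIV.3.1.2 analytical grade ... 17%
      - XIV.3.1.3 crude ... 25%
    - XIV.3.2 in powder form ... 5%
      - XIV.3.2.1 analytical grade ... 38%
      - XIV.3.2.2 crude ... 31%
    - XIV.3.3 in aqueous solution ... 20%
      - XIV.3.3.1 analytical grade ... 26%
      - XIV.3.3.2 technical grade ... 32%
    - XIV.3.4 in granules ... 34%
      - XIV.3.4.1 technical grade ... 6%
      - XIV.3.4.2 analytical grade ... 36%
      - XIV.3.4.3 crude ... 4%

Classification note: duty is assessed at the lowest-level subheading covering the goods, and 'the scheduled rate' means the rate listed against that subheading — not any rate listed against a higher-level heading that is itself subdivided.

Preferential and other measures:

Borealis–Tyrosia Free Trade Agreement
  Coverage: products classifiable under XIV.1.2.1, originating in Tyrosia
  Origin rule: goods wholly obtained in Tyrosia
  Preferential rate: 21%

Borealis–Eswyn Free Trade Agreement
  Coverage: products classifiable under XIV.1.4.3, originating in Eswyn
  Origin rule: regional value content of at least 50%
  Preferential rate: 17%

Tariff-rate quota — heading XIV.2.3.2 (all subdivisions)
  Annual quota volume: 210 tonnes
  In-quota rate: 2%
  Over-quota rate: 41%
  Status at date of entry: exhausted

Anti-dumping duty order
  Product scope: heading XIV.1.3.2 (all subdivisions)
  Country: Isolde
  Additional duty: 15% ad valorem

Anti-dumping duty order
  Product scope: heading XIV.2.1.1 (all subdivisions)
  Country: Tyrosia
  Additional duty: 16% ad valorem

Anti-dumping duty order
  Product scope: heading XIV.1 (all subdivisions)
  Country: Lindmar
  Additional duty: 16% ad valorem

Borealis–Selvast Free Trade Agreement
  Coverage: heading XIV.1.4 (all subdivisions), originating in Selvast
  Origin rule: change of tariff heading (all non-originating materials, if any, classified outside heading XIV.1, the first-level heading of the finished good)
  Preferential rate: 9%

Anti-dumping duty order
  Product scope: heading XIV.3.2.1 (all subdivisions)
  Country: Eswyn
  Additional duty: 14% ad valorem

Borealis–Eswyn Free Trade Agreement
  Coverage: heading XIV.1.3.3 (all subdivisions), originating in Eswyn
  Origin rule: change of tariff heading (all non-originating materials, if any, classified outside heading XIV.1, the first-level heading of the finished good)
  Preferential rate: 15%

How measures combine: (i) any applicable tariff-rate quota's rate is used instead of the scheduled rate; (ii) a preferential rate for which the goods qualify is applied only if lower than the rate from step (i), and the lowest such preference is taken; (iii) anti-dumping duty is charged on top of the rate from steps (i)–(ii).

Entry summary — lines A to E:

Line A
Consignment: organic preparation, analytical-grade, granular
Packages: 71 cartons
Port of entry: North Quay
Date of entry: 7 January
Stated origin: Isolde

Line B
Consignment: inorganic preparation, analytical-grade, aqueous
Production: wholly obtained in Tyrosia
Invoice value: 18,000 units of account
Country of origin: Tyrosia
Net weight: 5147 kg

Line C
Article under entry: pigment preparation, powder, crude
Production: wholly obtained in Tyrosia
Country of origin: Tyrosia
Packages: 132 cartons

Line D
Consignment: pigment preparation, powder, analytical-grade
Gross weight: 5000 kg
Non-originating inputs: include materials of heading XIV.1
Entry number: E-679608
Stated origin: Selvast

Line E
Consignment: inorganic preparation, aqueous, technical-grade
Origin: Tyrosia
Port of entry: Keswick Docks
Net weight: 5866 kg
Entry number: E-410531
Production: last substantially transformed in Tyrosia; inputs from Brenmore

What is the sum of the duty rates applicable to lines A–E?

Line A: organic → XIV.2; granular → XIV.2.2; analytical-grade → XIV.2.2.3. Scheduled 19%. No special measure applies. → 19%.
Line B: inorganic → XIV.3; aqueous → XIV.3.3; analytical-grade → XIV.3.3.1. Scheduled 26%. Tyrosia agreement on XIV.1.2.1: XIV.3.3.1 not covered. → 26%.
Line C: pigment → XIV.1; powder → XIV.1.4; crude → XIV.1.4.3. Scheduled 13%. Tyrosia agreement on XIV.1.2.1: XIV.1.4.3 not covered. → 13%.
Line D: pigment → XIV.1; powder → XIV.1.4; analytical-grade → XIV.1.4.1. Scheduled 18%. Selvast agreement on XIV.1.4: CTH not met. → 18%.
Line E: inorganic → XIV.3; aqueous → XIV.3.3; technical-grade → XIV.3.3.2. Scheduled 32%. Tyrosia agreement on XIV.1.2.1: XIV.3.3.2 not covered. → 32%.
Sum: 19% + 26% + 13% + 18% + 32% = 108%.

108%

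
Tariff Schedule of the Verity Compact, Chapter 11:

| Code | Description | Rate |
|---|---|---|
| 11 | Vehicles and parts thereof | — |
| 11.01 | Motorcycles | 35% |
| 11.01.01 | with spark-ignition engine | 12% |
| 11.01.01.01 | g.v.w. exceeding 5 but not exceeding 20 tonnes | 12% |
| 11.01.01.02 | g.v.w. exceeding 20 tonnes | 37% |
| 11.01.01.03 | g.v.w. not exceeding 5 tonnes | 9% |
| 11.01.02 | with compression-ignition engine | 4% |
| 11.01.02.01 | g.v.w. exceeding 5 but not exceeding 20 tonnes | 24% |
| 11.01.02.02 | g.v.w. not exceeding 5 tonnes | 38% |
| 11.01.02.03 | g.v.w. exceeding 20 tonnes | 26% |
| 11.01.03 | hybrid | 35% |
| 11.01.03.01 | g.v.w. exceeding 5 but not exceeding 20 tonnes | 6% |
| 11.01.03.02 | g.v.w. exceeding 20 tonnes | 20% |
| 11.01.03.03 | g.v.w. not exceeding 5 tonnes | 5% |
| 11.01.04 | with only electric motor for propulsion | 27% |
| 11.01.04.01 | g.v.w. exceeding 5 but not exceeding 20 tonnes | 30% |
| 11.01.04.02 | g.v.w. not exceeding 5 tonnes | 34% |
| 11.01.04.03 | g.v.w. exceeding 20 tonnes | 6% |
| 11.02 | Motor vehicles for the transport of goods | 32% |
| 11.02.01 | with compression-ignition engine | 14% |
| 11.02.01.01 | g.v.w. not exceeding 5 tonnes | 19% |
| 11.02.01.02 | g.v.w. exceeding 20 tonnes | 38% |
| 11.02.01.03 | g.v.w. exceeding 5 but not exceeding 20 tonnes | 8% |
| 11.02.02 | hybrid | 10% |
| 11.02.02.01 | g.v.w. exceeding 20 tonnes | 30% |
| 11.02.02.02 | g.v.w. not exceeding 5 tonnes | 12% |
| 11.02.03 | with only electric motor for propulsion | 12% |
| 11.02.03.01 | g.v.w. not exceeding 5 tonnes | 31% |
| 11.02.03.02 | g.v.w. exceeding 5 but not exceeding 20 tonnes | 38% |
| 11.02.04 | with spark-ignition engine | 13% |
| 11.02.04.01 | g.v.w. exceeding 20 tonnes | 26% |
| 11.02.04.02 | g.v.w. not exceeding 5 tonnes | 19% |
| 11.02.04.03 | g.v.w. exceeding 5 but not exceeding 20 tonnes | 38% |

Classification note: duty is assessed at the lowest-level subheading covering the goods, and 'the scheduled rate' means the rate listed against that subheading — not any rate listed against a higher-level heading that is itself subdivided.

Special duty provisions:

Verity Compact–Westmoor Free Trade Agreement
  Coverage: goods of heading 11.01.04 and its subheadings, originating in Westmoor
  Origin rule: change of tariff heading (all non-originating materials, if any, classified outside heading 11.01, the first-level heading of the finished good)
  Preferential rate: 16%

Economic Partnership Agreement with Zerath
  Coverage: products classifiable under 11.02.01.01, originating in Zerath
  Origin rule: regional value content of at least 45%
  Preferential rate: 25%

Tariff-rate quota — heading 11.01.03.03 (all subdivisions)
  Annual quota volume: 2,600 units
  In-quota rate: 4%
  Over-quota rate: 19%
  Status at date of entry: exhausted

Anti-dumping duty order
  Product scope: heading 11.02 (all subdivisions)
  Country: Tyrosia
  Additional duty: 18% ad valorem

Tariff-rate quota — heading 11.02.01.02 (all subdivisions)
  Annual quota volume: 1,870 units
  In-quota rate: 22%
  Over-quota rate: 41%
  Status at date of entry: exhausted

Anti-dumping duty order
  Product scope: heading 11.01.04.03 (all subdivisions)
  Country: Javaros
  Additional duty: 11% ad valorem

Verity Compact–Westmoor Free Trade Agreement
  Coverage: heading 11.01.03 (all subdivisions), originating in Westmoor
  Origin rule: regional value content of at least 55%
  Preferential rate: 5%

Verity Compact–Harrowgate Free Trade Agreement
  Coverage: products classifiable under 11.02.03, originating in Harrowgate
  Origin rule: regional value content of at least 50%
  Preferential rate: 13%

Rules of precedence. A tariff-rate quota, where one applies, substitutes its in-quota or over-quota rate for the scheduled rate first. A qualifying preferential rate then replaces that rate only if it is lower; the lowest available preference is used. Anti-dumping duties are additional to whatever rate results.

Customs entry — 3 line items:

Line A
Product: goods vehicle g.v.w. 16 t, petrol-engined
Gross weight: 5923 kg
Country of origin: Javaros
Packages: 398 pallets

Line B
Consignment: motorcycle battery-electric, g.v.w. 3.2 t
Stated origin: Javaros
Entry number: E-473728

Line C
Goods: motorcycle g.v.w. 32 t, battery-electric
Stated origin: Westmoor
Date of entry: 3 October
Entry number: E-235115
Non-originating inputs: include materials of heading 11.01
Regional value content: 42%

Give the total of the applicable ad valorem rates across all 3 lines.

Line A: goods vehicle → 11.02; petrol-engined → 11.02.04; g.v.w. 16 t → 11.02.04.03. Scheduled 38%. No special measure applies. → 38%.
Line B: motorcycle → 11.01; battery-electric → 11.01.04; g.v.w. 3.2 t → 11.01.04.02. Scheduled 34%. No special measure applies. → 34%.
Line C: motorcycle → 11.01; battery-electric → 11.01.04; g.v.w. 32 t → 11.01.04.03. Scheduled 6%. Westmoor agreement on 11.01.04: CTH not met; Westmoor agreement on 11.01.03: 11.01.04.03 not covered. → 6%.
Sum: 38% + 34% + 6% = 78%.

78%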